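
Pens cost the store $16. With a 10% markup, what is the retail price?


Calculate the markup amount:
10% of $16 = $1.60
Add to cost:
$16 + $1.60 = $17.60

$17.60


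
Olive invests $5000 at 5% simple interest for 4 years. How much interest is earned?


Use the formula I = P x R x T / 100
P x R x T = 5000 x 5 x 4 = 100000
I = 100000 / 100 = $1000

$1000


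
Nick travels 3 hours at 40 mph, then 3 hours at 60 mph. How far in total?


Leg 1 distance:
40 x 3 = 120 miles
Leg 2 distance:
60 x 3 = 180 miles
Total distance:
120 + 180 = 300 miles

300 miles


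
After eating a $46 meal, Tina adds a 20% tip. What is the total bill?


Calculate the tip:
20% of $46 = $9.20
Add tip to meal cost:
$46 + $9.20 = $55.20

$55.20


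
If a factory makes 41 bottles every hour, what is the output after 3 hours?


Production rate: 41 bottles per hour
Time: 3 hours
Total: 41 x 3 = 123 bottles

123 bottles


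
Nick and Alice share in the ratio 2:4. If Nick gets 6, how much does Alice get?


Find the multiplier:
6 / 2 = 3
Apply to Alice's share:
4 x 3 = 12

12


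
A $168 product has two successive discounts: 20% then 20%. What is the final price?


First discount:
20% of $168 = $33.60
Price after first discount:
$168 - $33.60 = $134.40
Second discount:
20% of $134.40 = $26.88
Final price:
$134.40 - $26.88 = $107.52

$107.52


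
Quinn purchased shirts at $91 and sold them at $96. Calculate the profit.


Selling price = $96
Cost price = $91
Profit = selling price - cost price:
Profit = $96 - $91 = $5

$5


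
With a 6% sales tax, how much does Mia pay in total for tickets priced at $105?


Calculate the tax:
6% of $105 = $6.30
Add tax to price:
$105 + $6.30 = $111.30

$111.30


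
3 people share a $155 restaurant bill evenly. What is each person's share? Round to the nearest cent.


Total bill: $155
Number of people: 3
Each pays: $155 / 3 = $51.6666... ≈ $51.67

$51.67


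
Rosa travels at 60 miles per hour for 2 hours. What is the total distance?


Use the formula: distance = speed x time
Speed = 60 mph, Time = 2 hours
60 x 2 = 120 miles

120 miles


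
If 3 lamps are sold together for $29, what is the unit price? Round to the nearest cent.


Total cost: $29
Number of items: 3
Unit price: $29 / 3 = $9.6666... ≈ $9.67

$9.67


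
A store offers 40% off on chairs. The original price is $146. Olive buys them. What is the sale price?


Calculate the discount amount:
40% of $146 = $58.40
Subtract from original:
$146 - $58.40 = $87.60

$87.60


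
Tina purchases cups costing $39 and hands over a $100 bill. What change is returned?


Start with the amount paid:
$100
Subtract the price:
$100 - $39 = $61

$61


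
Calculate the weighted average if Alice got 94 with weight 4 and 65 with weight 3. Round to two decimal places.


Weighted sum:
4 x 94 + 3 x 65 = 571
Total weight:
4 + 3 = 7
Weighted average:
571 / 7 = 81.5714... ≈ 81.57

81.57


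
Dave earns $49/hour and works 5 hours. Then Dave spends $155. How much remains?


Calculate earnings:
5 x $49 = $245
Subtract spending:
$245 - $155 = $90

$90


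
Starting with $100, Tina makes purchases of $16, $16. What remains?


Add up expenses:
$16 + $16 = $32
Subtract from budget:
$100 - $32 = $68

$68


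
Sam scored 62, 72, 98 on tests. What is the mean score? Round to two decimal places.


Add the scores:
62 + 72 + 98 = 232
Divide by the number of tests:
232 / 3 = 77.3333... ≈ 77.33

77.33


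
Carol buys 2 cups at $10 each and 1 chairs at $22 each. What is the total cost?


Cost of cups:
2 x $10 = $20
Cost of chairs:
1 x $22 = $22
Add both:
$20 + $22 = $42

$42


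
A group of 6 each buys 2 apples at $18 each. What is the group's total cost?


Cost per person:
2 x $18 = $36
Group total:
6 x $36 = $216

$216


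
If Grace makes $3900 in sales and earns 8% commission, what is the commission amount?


Convert rate to decimal:
8% = 0.08
Multiply by sales:
$3900 x 0.08 = $312

$312


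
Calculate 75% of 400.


Convert percentage to decimal:
75% = 0.75
Multiply:
400 x 0.75 = 300

300


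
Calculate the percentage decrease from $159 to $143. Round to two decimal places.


Find the absolute change:
|143 - 159| = 16
Divide by original and multiply by 100:
16 / 159 x 100 = 10.0628...% ≈ 10.06%

10.06%


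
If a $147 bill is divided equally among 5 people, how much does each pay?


Total bill: $147
Number of people: 5
Each pays: $147 / 5 = $29.40

$29.40


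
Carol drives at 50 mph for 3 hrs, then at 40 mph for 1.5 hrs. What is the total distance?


Leg 1 distance:
50 x 3 = 150 miles
Leg 2 distance:
40 x 1.5 = 60 miles
Total distance:
150 + 60 = 210 miles

210 miles


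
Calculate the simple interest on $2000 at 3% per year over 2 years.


Use the formula I = P x R x T / 100
P x R x T = 2000 x 3 x 2 = 12000
I = 12000 / 100 = $120

$120


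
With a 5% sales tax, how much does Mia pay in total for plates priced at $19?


Calculate the tax:
5% of $19 = $0.95
Add tax to price:
$19 + $0.95 = $19.95

$19.95


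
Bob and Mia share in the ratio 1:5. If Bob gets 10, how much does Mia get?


Find the multiplier:
10 / 1 = 10
Apply to Mia's share:
5 x 10 = 50

50


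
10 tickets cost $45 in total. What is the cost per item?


Total cost: $45
Number of items: 10
Unit price: $45 / 10 = $4.50

$4.50


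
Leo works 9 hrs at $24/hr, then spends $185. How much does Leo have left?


Calculate earnings:
9 x $24 = $216
Subtract spending:
$216 - $185 = $31

$31


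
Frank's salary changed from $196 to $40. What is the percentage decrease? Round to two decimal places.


Find the absolute change:
|40 - 196| = 156
Divide by original and multiply by 100:
156 / 196 x 100 = 79.5918...% ≈ 79.59%

79.59%


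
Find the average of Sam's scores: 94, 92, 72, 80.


Add the scores:
94 + 92 + 72 + 80 = 338
Divide by the number of tests:
338 / 4 = 84.5

84.5


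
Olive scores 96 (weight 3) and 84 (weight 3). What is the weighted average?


Weighted sum:
3 x 96 + 3 x 84 = 540
Total weight:
3 + 3 = 6
Weighted average:
540 / 6 = 90

90


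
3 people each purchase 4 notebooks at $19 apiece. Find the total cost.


Cost per person:
4 x $19 = $76
Group total:
3 x $76 = $228

$228


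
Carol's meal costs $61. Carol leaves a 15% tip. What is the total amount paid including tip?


Calculate the tip:
15% of $61 = $9.15
Add tip to meal cost:
$61 + $9.15 = $70.15

$70.15


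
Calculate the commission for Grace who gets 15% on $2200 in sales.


Convert rate to decimal:
15% = 0.15
Multiply by sales:
$2200 x 0.15 = $330

$330


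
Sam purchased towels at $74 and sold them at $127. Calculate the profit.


Selling price = $127
Cost price = $74
Profit = selling price - cost price:
Profit = $127 - $74 = $53

$53


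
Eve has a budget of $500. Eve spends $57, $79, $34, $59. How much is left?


Add up expenses:
$57 + $79 + $34 + $59 = $229
Subtract from budget:
$500 - $229 = $271

$271


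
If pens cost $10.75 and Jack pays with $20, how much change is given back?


Start with the amount paid:
$20
Subtract the price:
$20 - $10.75 = $9.25

$9.25


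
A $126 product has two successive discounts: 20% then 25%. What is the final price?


First discount:
20% of $126 = $25.20
Price after first discount:
$126 - $25.20 = $100.80
Second discount:
25% of $100.80 = $25.20
Final price:
$100.80 - $25.20 = $75.60

$75.60


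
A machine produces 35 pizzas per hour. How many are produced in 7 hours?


Production rate: 35 pizzas per hour
Time: 7 hours
Total: 35 x 7 = 245 pizzas

245 pizzas


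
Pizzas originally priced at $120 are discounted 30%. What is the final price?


Calculate the discount amount:
30% of $120 = $36
Subtract from original:
$120 - $36 = $84

$84


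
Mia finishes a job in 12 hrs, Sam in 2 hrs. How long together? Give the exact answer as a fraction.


Mia's rate: 1/12 of the job per hour
Sam's rate: 1/2 of the job per hour
Combined rate: 1/12 + 1/2 = 7/12 per hour
Time = 1 / (7/12) = 12/7 hours (≈ 1.71 hours)

12/7 hours


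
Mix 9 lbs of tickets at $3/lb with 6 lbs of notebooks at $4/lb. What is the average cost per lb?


Cost of tickets:
9 x $3 = $27
Cost of notebooks:
6 x $4 = $24
Total cost: $27 + $24 = $51
Total weight: 15 lbs
Average: $51 / 15 = $3.40/lb

$3.40/lb


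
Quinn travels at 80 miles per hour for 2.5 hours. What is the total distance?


Use the formula: distance = speed x time
Speed = 80 mph, Time = 2.5 hours
80 x 2.5 = 200 miles

200 miles


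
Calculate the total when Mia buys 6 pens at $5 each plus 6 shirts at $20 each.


Cost of pens:
6 x $5 = $30
Cost of shirts:
6 x $20 = $120
Add both:
$30 + $120 = $150

$150


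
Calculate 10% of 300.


Convert percentage to decimal:
10% = 0.1
Multiply:
300 x 0.1 = 30

30


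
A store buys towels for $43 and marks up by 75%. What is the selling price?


Calculate the markup amount:
75% of $43 = $32.25
Add to cost:
$43 + $32.25 = $75.25

$75.25


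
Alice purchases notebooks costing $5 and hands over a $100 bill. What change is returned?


Start with the amount paid:
$100
Subtract the price:
$100 - $5 = $95

$95


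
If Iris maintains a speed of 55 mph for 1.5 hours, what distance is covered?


Use the formula: distance = speed x time
Speed = 55 mph, Time = 1.5 hours
55 x 1.5 = 82.5 miles

82.5 miles


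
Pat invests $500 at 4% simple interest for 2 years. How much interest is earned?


Use the formula I = P x R x T / 100
P x R x T = 500 x 4 x 2 = 4000
I = 4000 / 100 = $40

$40


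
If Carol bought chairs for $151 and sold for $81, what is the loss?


Selling price = $81
Cost price = $151
Loss = cost price - selling price:
Loss = $151 - $81 = $70

$70


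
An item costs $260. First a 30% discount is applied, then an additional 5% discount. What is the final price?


First discount:
30% of $260 = $78
Price after first discount:
$260 - $78 = $182
Second discount:
5% of $182 = $9.10
Final price:
$182 - $9.10 = $172.90

$172.90


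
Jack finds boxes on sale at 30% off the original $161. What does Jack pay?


Calculate the discount amount:
30% of $161 = $48.30
Subtract from original:
$161 - $48.30 = $112.70

$112.70


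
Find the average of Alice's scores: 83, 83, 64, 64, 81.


Add the scores:
83 + 83 + 64 + 64 + 81 = 375
Divide by the number of tests:
375 / 5 = 75

75


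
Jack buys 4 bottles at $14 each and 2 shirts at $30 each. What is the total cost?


Cost of bottles:
4 x $14 = $56
Cost of shirts:
2 x $30 = $60
Add both:
$56 + $60 = $116

$116


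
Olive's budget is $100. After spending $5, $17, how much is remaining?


Add up expenses:
$5 + $17 = $22
Subtract from budget:
$100 - $22 = $78

$78


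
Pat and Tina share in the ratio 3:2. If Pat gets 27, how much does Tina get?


Find the multiplier:
27 / 3 = 9
Apply to Tina's share:
2 x 9 = 18

18


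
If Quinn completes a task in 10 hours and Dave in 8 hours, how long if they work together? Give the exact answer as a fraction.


Quinn's rate: 1/10 of the job per hour
Dave's rate: 1/8 of the job per hour
Combined rate: 1/10 + 1/8 = 9/40 per hour
Time = 1 / (9/40) = 40/9 hours (≈ 4.44 hours)

40/9 hours


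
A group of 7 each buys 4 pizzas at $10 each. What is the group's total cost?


Cost per person:
4 x $10 = $40
Group total:
7 x $40 = $280

$280


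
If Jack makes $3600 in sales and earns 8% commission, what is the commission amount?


Convert rate to decimal:
8% = 0.08
Multiply by sales:
$3600 x 0.08 = $288

$288


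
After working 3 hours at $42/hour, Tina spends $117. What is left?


Calculate earnings:
3 x $42 = $126
Subtract spending:
$126 - $117 = $9

$9


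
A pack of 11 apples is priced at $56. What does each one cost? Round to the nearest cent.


Total cost: $56
Number of items: 11
Unit price: $56 / 11 = $5.0909... ≈ $5.09

$5.09


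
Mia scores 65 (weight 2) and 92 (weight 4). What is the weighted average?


Weighted sum:
2 x 65 + 4 x 92 = 498
Total weight:
2 + 4 = 6
Weighted average:
498 / 6 = 83

83


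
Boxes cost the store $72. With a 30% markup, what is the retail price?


Calculate the markup amount:
30% of $72 = $21.60
Add to cost:
$72 + $21.60 = $93.60

$93.60


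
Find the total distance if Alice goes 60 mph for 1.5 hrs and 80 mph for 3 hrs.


Leg 1 distance:
60 x 1.5 = 90 miles
Leg 2 distance:
80 x 3 = 240 miles
Total distance:
90 + 240 = 330 miles

330 miles


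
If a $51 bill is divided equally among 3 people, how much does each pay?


Total bill: $51
Number of people: 3
Each pays: $51 / 3 = $17

$17


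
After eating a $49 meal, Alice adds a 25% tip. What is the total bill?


Calculate the tip:
25% of $49 = $12.25
Add tip to meal cost:
$49 + $12.25 = $61.25

$61.25


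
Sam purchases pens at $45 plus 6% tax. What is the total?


Calculate the tax:
6% of $45 = $2.70
Add tax to price:
$45 + $2.70 = $47.70

$47.70


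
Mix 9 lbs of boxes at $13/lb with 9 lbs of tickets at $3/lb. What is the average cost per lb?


Cost of boxes:
9 x $13 = $117
Cost of tickets:
9 x $3 = $27
Total cost: $117 + $27 = $144
Total weight: 18 lbs
Average: $144 / 18 = $8/lb

$8/lb


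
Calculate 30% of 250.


Convert percentage to decimal:
30% = 0.3
Multiply:
250 x 0.3 = 75

75


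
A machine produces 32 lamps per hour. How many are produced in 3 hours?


Production rate: 32 lamps per hour
Time: 3 hours
Total: 32 x 3 = 96 lamps

96 lamps


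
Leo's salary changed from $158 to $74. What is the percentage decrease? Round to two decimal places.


Find the absolute change:
|74 - 158| = 84
Divide by original and multiply by 100:
84 / 158 x 100 = 53.1645...% ≈ 53.16%

53.16%


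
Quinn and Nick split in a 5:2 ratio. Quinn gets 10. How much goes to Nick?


Find the multiplier:
10 / 5 = 2
Apply to Nick's share:
2 x 2 = 4

4


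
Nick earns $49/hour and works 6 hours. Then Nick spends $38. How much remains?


Calculate earnings:
6 x $49 = $294
Subtract spending:
$294 - $38 = $256

$256


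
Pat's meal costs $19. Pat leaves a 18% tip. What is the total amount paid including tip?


Calculate the tip:
18% of $19 = $3.42
Add tip to meal cost:
$19 + $3.42 = $22.42

$22.42


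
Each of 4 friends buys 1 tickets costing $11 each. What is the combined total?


Cost per person:
1 x $11 = $11
Group total:
4 x $11 = $44

$44


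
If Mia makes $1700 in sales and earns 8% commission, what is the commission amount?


Convert rate to decimal:
8% = 0.08
Multiply by sales:
$1700 x 0.08 = $136

$136


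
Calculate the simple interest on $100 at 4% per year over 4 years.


Use the formula I = P x R x T / 100
P x R x T = 100 x 4 x 4 = 1600
I = 1600 / 100 = $16

$16


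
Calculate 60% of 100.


Convert percentage to decimal:
60% = 0.6
Multiply:
100 x 0.6 = 60

60


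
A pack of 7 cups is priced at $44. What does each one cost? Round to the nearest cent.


Total cost: $44
Number of items: 7
Unit price: $44 / 7 = $6.2857... ≈ $6.29

$6.29


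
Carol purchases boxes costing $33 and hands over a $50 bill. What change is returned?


Start with the amount paid:
$50
Subtract the price:
$50 - $33 = $17

$17


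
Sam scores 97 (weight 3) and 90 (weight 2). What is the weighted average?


Weighted sum:
3 x 97 + 2 x 90 = 471
Total weight:
3 + 2 = 5
Weighted average:
471 / 5 = 94.2

94.2


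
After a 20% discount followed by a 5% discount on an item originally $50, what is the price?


First discount:
20% of $50 = $10
Price after first discount:
$50 - $10 = $40
Second discount:
5% of $40 = $2
Final price:
$40 - $2 = $38

$38


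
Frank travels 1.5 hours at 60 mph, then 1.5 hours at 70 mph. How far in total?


Leg 1 distance:
60 x 1.5 = 90 miles
Leg 2 distance:
70 x 1.5 = 105 miles
Total distance:
90 + 105 = 195 miles

195 miles


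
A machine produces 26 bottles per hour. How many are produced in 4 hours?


Production rate: 26 bottles per hour
Time: 4 hours
Total: 26 x 4 = 104 bottles

104 bottles


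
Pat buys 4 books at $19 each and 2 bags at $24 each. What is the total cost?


Cost of books:
4 x $19 = $76
Cost of bags:
2 x $24 = $48
Add both:
$76 + $48 = $124

$124


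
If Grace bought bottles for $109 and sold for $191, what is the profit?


Selling price = $191
Cost price = $109
Profit = selling price - cost price:
Profit = $191 - $109 = $82

$82


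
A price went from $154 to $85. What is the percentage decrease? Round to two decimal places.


Find the absolute change:
|85 - 154| = 69
Divide by original and multiply by 100:
69 / 154 x 100 = 44.8051...% ≈ 44.81%

44.81%


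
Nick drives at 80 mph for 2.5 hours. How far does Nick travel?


Use the formula: distance = speed x time
Speed = 80 mph, Time = 2.5 hours
80 x 2.5 = 200 miles

200 miles


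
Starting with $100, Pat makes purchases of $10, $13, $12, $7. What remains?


Add up expenses:
$10 + $13 + $12 + $7 = $42
Subtract from budget:
$100 - $42 = $58

$58


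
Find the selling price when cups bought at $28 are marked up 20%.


Calculate the markup amount:
20% of $28 = $5.60
Add to cost:
$28 + $5.60 = $33.60

$33.60


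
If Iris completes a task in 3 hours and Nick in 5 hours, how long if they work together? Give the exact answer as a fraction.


Iris's rate: 1/3 of the job per hour
Nick's rate: 1/5 of the job per hour
Combined rate: 1/3 + 1/5 = 8/15 per hour
Time = 1 / (8/15) = 15/8 hours (≈ 1.88 hours)

15/8 hours


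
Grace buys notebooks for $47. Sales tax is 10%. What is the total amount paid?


Calculate the tax:
10% of $47 = $4.70
Add tax to price:
$47 + $4.70 = $51.70

$51.70


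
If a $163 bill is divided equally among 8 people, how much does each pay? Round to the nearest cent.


Total bill: $163
Number of people: 8
Each pays: $163 / 8 = $20.375 ≈ $20.38

$20.38


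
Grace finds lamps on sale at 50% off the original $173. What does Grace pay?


Calculate the discount amount:
50% of $173 = $86.50
Subtract from original:
$173 - $86.50 = $86.50

$86.50


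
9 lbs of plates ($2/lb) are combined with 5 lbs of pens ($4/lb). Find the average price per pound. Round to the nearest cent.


Cost of plates:
9 x $2 = $18
Cost of pens:
5 x $4 = $20
Total cost: $18 + $20 = $38
Total weight: 14 lbs
Average: $38 / 14 = $2.7142... ≈ $2.71/lb

$2.71/lb


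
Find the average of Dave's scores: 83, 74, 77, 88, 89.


Add the scores:
83 + 74 + 77 + 88 + 89 = 411
Divide by the number of tests:
411 / 5 = 82.2

82.2


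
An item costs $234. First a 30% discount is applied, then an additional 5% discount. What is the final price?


First discount:
30% of $234 = $70.20
Price after first discount:
$234 - $70.20 = $163.80
Second discount:
5% of $163.80 = $8.19
Final price:
$163.80 - $8.19 = $155.61

$155.61


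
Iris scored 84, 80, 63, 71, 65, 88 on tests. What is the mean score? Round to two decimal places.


Add the scores:
84 + 80 + 63 + 71 + 65 + 88 = 451
Divide by the number of tests:
451 / 6 = 75.1666... ≈ 75.17

75.17


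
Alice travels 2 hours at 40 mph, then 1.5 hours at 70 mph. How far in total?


Leg 1 distance:
40 x 2 = 80 miles
Leg 2 distance:
70 x 1.5 = 105 miles
Total distance:
80 + 105 = 185 miles

185 miles


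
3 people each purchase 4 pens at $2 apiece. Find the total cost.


Cost per person:
4 x $2 = $8
Group total:
3 x $8 = $24

$24


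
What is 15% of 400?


Convert percentage to decimal:
15% = 0.15
Multiply:
400 x 0.15 = 60

60


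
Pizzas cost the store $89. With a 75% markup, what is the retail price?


Calculate the markup amount:
75% of $89 = $66.75
Add to cost:
$89 + $66.75 = $155.75

$155.75


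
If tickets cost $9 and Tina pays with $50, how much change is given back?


Start with the amount paid:
$50
Subtract the price:
$50 - $9 = $41

$41


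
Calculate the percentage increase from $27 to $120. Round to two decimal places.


Find the absolute change:
|120 - 27| = 93
Divide by original and multiply by 100:
93 / 27 x 100 = 344.4444...% ≈ 344.44%

344.44%


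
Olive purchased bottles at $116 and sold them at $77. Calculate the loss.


Selling price = $77
Cost price = $116
Loss = cost price - selling price:
Loss = $116 - $77 = $39

$39


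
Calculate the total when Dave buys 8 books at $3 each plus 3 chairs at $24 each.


Cost of books:
8 x $3 = $24
Cost of chairs:
3 x $24 = $72
Add both:
$24 + $72 = $96

$96


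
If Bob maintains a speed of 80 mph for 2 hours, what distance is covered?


Use the formula: distance = speed x time
Speed = 80 mph, Time = 2 hours
80 x 2 = 160 miles

160 miles


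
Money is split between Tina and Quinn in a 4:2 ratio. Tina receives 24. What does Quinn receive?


Find the multiplier:
24 / 4 = 6
Apply to Quinn's share:
2 x 6 = 12

12


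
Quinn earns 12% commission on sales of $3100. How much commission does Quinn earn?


Convert rate to decimal:
12% = 0.12
Multiply by sales:
$3100 x 0.12 = $372

$372


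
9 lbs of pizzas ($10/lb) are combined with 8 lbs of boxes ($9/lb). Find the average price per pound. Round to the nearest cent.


Cost of pizzas:
9 x $10 = $90
Cost of boxes:
8 x $9 = $72
Total cost: $90 + $72 = $162
Total weight: 17 lbs
Average: $162 / 17 = $9.5294... ≈ $9.53/lb

$9.53/lb


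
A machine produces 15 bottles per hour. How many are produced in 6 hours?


Production rate: 15 bottles per hour
Time: 6 hours
Total: 15 x 6 = 90 bottles

90 bottles


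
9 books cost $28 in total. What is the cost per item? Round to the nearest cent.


Total cost: $28
Number of items: 9
Unit price: $28 / 9 = $3.1111... ≈ $3.11

$3.11


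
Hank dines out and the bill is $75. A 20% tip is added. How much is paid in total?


Calculate the tip:
20% of $75 = $15
Add tip to meal cost:
$75 + $15 = $90

$90


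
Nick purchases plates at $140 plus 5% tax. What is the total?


Calculate the tax:
5% of $140 = $7
Add tax to price:
$140 + $7 = $147

$147


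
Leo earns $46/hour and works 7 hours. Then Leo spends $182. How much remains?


Calculate earnings:
7 x $46 = $322
Subtract spending:
$322 - $182 = $140

$140


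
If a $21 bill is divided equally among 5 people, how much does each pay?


Total bill: $21
Number of people: 5
Each pays: $21 / 5 = $4.20

$4.20


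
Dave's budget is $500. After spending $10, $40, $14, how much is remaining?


Add up expenses:
$10 + $40 + $14 = $64
Subtract from budget:
$500 - $64 = $436

$436


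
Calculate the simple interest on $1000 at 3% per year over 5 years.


Use the formula I = P x R x T / 100
P x R x T = 1000 x 3 x 5 = 15000
I = 15000 / 100 = $150

$150


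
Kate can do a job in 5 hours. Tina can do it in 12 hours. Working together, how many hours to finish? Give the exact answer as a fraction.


Kate's rate: 1/5 of the job per hour
Tina's rate: 1/12 of the job per hour
Combined rate: 1/5 + 1/12 = 17/60 per hour
Time = 1 / (17/60) = 60/17 hours (≈ 3.53 hours)

60/17 hours


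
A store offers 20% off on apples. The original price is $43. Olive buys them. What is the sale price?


Calculate the discount amount:
20% of $43 = $8.60
Subtract from original:
$43 - $8.60 = $34.40

$34.40


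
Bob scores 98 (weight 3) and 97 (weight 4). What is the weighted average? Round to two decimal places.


Weighted sum:
3 x 98 + 4 x 97 = 682
Total weight:
3 + 4 = 7
Weighted average:
682 / 7 = 97.4285... ≈ 97.43

97.43


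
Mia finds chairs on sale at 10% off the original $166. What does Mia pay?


Calculate the discount amount:
10% of $166 = $16.60
Subtract from original:
$166 - $16.60 = $149.40

$149.40


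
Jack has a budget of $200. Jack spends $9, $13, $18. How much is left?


Add up expenses:
$9 + $13 + $18 = $40
Subtract from budget:
$200 - $40 = $160

$160


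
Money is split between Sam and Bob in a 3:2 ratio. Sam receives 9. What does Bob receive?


Find the multiplier:
9 / 3 = 3
Apply to Bob's share:
2 x 3 = 6

6


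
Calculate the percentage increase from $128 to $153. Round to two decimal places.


Find the absolute change:
|153 - 128| = 25
Divide by original and multiply by 100:
25 / 128 x 100 = 19.5312...% ≈ 19.53%

19.53%


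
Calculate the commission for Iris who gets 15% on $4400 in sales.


Convert rate to decimal:
15% = 0.15
Multiply by sales:
$4400 x 0.15 = $660

$660


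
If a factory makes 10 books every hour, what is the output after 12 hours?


Production rate: 10 books per hour
Time: 12 hours
Total: 10 x 12 = 120 books

120 books


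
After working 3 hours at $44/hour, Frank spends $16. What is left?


Calculate earnings:
3 x $44 = $132
Subtract spending:
$132 - $16 = $116

$116


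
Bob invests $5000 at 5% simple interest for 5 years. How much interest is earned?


Use the formula I = P x R x T / 100
P x R x T = 5000 x 5 x 5 = 125000
I = 125000 / 100 = $1250

$1250


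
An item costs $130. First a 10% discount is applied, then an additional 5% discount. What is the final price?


First discount:
10% of $130 = $13
Price after first discount:
$130 - $13 = $117
Second discount:
5% of $117 = $5.85
Final price:
$117 - $5.85 = $111.15

$111.15


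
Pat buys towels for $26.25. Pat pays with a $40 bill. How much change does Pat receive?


Start with the amount paid:
$40
Subtract the price:
$40 - $26.25 = $13.75

$13.75


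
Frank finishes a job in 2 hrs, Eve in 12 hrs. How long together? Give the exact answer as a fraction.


Frank's rate: 1/2 of the job per hour
Eve's rate: 1/12 of the job per hour
Combined rate: 1/2 + 1/12 = 7/12 per hour
Time = 1 / (7/12) = 12/7 hours (≈ 1.71 hours)

12/7 hours


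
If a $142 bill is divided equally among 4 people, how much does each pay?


Total bill: $142
Number of people: 4
Each pays: $142 / 4 = $35.50

$35.50


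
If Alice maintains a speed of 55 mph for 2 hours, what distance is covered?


Use the formula: distance = speed x time
Speed = 55 mph, Time = 2 hours
55 x 2 = 110 miles

110 miles


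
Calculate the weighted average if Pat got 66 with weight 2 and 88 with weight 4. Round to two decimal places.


Weighted sum:
2 x 66 + 4 x 88 = 484
Total weight:
2 + 4 = 6
Weighted average:
484 / 6 = 80.6666... ≈ 80.67

80.67


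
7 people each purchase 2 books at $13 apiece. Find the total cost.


Cost per person:
2 x $13 = $26
Group total:
7 x $26 = $182

$182


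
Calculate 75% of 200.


Convert percentage to decimal:
75% = 0.75
Multiply:
200 x 0.75 = 150

150


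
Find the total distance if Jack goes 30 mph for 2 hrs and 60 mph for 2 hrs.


Leg 1 distance:
30 x 2 = 60 miles
Leg 2 distance:
60 x 2 = 120 miles
Total distance:
60 + 120 = 180 miles

180 miles


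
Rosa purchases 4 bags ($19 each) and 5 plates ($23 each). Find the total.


Cost of bags:
4 x $19 = $76
Cost of plates:
5 x $23 = $115
Add both:
$76 + $115 = $191

$191


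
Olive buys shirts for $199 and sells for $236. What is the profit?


Selling price = $236
Cost price = $199
Profit = selling price - cost price:
Profit = $236 - $199 = $37

$37


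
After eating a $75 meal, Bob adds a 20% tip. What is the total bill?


Calculate the tip:
20% of $75 = $15
Add tip to meal cost:
$75 + $15 = $90

$90


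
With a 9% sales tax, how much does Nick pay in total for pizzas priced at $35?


Calculate the tax:
9% of $35 = $3.15
Add tax to price:
$35 + $3.15 = $38.15

$38.15


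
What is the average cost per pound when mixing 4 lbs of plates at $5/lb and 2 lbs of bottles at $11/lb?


Cost of plates:
4 x $5 = $20
Cost of bottles:
2 x $11 = $22
Total cost: $20 + $22 = $42
Total weight: 6 lbs
Average: $42 / 6 = $7/lb

$7/lb


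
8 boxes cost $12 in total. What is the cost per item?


Total cost: $12
Number of items: 8
Unit price: $12 / 8 = $1.50

$1.50


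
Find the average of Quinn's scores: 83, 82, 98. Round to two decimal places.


Add the scores:
83 + 82 + 98 = 263
Divide by the number of tests:
263 / 3 = 87.6666... ≈ 87.67

87.67


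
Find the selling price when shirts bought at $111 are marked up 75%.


Calculate the markup amount:
75% of $111 = $83.25
Add to cost:
$111 + $83.25 = $194.25

$194.25


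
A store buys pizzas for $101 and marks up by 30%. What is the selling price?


Calculate the markup amount:
30% of $101 = $30.30
Add to cost:
$101 + $30.30 = $131.30

$131.30


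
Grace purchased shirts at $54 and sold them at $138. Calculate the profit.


Selling price = $138
Cost price = $54
Profit = selling price - cost price:
Profit = $138 - $54 = $84

$84


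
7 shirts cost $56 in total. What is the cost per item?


Total cost: $56
Number of items: 7
Unit price: $56 / 7 = $8

$8


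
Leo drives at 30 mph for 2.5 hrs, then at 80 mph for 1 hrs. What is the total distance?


Leg 1 distance:
30 x 2.5 = 75 miles
Leg 2 distance:
80 x 1 = 80 miles
Total distance:
75 + 80 = 155 miles

155 miles


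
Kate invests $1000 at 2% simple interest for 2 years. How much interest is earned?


Use the formula I = P x R x T / 100
P x R x T = 1000 x 2 x 2 = 4000
I = 4000 / 100 = $40

$40


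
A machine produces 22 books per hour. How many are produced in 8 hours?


Production rate: 22 books per hour
Time: 8 hours
Total: 22 x 8 = 176 books

176 books


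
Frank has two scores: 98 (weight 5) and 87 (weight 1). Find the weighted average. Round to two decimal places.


Weighted sum:
5 x 98 + 1 x 87 = 577
Total weight:
5 + 1 = 6
Weighted average:
577 / 6 = 96.1666... ≈ 96.17

96.17


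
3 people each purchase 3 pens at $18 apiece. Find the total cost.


Cost per person:
3 x $18 = $54
Group total:
3 x $54 = $162

$162


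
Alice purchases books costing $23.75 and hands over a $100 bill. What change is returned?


Start with the amount paid:
$100
Subtract the price:
$100 - $23.75 = $76.25

$76.25


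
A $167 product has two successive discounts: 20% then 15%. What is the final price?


First discount:
20% of $167 = $33.40
Price after first discount:
$167 - $33.40 = $133.60
Second discount:
15% of $133.60 = $20.04
Final price:
$133.60 - $20.04 = $113.56

$113.56


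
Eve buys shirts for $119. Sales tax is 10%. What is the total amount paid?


Calculate the tax:
10% of $119 = $11.90
Add tax to price:
$119 + $11.90 = $130.90

$130.90


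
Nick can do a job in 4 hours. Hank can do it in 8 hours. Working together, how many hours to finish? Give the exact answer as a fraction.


Nick's rate: 1/4 of the job per hour
Hank's rate: 1/8 of the job per hour
Combined rate: 1/4 + 1/8 = 3/8 per hour
Time = 1 / (3/8) = 8/3 hours (≈ 2.67 hours)

8/3 hours


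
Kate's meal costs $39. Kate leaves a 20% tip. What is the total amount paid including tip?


Calculate the tip:
20% of $39 = $7.80
Add tip to meal cost:
$39 + $7.80 = $46.80

$46.80


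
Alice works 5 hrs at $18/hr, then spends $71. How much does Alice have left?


Calculate earnings:
5 x $18 = $90
Subtract spending:
$90 - $71 = $19

$19


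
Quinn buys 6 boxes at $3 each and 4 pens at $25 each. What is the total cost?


Cost of boxes:
6 x $3 = $18
Cost of pens:
4 x $25 = $100
Add both:
$18 + $100 = $118

$118


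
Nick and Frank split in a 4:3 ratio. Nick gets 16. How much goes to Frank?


Find the multiplier:
16 / 4 = 4
Apply to Frank's share:
3 x 4 = 12

12


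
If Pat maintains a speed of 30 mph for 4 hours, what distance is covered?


Use the formula: distance = speed x time
Speed = 30 mph, Time = 4 hours
30 x 4 = 120 miles

120 miles


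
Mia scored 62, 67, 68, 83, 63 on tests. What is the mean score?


Add the scores:
62 + 67 + 68 + 83 + 63 = 343
Divide by the number of tests:
343 / 5 = 68.6

68.6


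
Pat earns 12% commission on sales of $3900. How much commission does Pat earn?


Convert rate to decimal:
12% = 0.12
Multiply by sales:
$3900 x 0.12 = $468

$468


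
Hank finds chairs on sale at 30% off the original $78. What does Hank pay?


Calculate the discount amount:
30% of $78 = $23.40
Subtract from original:
$78 - $23.40 = $54.60

$54.60


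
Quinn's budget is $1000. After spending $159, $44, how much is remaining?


Add up expenses:
$159 + $44 = $203
Subtract from budget:
$1000 - $203 = $797

$797


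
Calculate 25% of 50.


Convert percentage to decimal:
25% = 0.25
Multiply:
50 x 0.25 = 12.5

12.5


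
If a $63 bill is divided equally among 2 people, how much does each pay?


Total bill: $63
Number of people: 2
Each pays: $63 / 2 = $31.50

$31.50


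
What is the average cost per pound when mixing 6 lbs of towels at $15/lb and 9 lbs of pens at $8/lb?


Cost of towels:
6 x $15 = $90
Cost of pens:
9 x $8 = $72
Total cost: $90 + $72 = $162
Total weight: 15 lbs
Average: $162 / 15 = $10.80/lb

$10.80/lb


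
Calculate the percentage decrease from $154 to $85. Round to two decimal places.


Find the absolute change:
|85 - 154| = 69
Divide by original and multiply by 100:
69 / 154 x 100 = 44.8051...% ≈ 44.81%

44.81%


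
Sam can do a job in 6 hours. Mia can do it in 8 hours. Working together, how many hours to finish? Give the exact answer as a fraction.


Sam's rate: 1/6 of the job per hour
Mia's rate: 1/8 of the job per hour
Combined rate: 1/6 + 1/8 = 7/24 per hour
Time = 1 / (7/24) = 24/7 hours (≈ 3.43 hours)

24/7 hours


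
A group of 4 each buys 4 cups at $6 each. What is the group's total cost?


Cost per person:
4 x $6 = $24
Group total:
4 x $24 = $96

$96


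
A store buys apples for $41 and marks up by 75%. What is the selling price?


Calculate the markup amount:
75% of $41 = $30.75
Add to cost:
$41 + $30.75 = $71.75

$71.75


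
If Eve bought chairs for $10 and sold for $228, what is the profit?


Selling price = $228
Cost price = $10
Profit = selling price - cost price:
Profit = $228 - $10 = $218

$218


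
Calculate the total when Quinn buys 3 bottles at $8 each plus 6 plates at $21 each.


Cost of bottles:
3 x $8 = $24
Cost of plates:
6 x $21 = $126
Add both:
$24 + $126 = $150

$150


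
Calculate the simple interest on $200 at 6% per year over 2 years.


Use the formula I = P x R x T / 100
P x R x T = 200 x 6 x 2 = 2400
I = 2400 / 100 = $24

$24


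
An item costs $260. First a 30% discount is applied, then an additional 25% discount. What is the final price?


First discount:
30% of $260 = $78
Price after first discount:
$260 - $78 = $182
Second discount:
25% of $182 = $45.50
Final price:
$182 - $45.50 = $136.50

$136.50


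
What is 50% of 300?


Convert percentage to decimal:
50% = 0.5
Multiply:
300 x 0.5 = 150

150


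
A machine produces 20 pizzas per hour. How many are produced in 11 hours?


Production rate: 20 pizzas per hour
Time: 11 hours
Total: 20 x 11 = 220 pizzas

220 pizzas


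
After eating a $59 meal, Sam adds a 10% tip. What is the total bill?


Calculate the tip:
10% of $59 = $5.90
Add tip to meal cost:
$59 + $5.90 = $64.90

$64.90


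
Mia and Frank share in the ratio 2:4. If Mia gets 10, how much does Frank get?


Find the multiplier:
10 / 2 = 5
Apply to Frank's share:
4 x 5 = 20

20


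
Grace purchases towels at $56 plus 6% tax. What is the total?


Calculate the tax:
6% of $56 = $3.36
Add tax to price:
$56 + $3.36 = $59.36

$59.36


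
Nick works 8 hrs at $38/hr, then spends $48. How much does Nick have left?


Calculate earnings:
8 x $38 = $304
Subtract spending:
$304 - $48 = $256

$256


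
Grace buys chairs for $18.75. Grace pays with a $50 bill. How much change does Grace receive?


Start with the amount paid:
$50
Subtract the price:
$50 - $18.75 = $31.25

$31.25


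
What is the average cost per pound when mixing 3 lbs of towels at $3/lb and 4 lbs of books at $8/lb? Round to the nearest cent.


Cost of towels:
3 x $3 = $9
Cost of books:
4 x $8 = $32
Total cost: $9 + $32 = $41
Total weight: 7 lbs
Average: $41 / 7 = $5.8571... ≈ $5.86/lb

$5.86/lb


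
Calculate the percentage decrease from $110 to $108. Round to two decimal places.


Find the absolute change:
|108 - 110| = 2
Divide by original and multiply by 100:
2 / 110 x 100 = 1.8181...% ≈ 1.82%

1.82%


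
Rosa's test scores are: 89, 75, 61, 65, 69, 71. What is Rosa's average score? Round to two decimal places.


Add the scores:
89 + 75 + 61 + 65 + 69 + 71 = 430
Divide by the number of tests:
430 / 6 = 71.6666... ≈ 71.67

71.67


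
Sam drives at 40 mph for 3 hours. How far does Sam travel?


Use the formula: distance = speed x time
Speed = 40 mph, Time = 3 hours
40 x 3 = 120 miles

120 miles


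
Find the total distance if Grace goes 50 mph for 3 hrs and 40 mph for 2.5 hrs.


Leg 1 distance:
50 x 3 = 150 miles
Leg 2 distance:
40 x 2.5 = 100 miles
Total distance:
150 + 100 = 250 miles

250 miles


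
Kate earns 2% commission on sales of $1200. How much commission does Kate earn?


Convert rate to decimal:
2% = 0.02
Multiply by sales:
$1200 x 0.02 = $24

$24


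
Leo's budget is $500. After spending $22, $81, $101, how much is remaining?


Add up expenses:
$22 + $81 + $101 = $204
Subtract from budget:
$500 - $204 = $296

$296


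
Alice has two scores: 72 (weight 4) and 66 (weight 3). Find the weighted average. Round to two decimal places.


Weighted sum:
4 x 72 + 3 x 66 = 486
Total weight:
4 + 3 = 7
Weighted average:
486 / 7 = 69.4285... ≈ 69.43

69.43


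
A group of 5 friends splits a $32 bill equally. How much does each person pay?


Total bill: $32
Number of people: 5
Each pays: $32 / 5 = $6.40

$6.40


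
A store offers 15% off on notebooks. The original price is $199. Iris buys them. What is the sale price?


Calculate the discount amount:
15% of $199 = $29.85
Subtract from original:
$199 - $29.85 = $169.15

$169.15


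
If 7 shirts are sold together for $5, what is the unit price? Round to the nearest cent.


Total cost: $5
Number of items: 7
Unit price: $5 / 7 = $0.7142... ≈ $0.71

$0.71


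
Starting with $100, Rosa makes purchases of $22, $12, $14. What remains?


Add up expenses:
$22 + $12 + $14 = $48
Subtract from budget:
$100 - $48 = $52

$52


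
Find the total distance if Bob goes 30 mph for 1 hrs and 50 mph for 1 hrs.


Leg 1 distance:
30 x 1 = 30 miles
Leg 2 distance:
50 x 1 = 50 miles
Total distance:
30 + 50 = 80 miles

80 miles


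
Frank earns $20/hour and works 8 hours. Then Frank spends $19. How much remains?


Calculate earnings:
8 x $20 = $160
Subtract spending:
$160 - $19 = $141

$141


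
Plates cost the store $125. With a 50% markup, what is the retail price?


Calculate the markup amount:
50% of $125 = $62.50
Add to cost:
$125 + $62.50 = $187.50

$187.50


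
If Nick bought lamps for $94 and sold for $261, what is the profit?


Selling price = $261
Cost price = $94
Profit = selling price - cost price:
Profit = $261 - $94 = $167

$167


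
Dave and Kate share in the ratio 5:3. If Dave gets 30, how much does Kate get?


Find the multiplier:
30 / 5 = 6
Apply to Kate's share:
3 x 6 = 18

18


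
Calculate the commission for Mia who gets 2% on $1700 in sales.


Convert rate to decimal:
2% = 0.02
Multiply by sales:
$1700 x 0.02 = $34

$34


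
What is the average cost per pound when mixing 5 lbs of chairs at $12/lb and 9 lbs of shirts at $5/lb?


Cost of chairs:
5 x $12 = $60
Cost of shirts:
9 x $5 = $45
Total cost: $60 + $45 = $105
Total weight: 14 lbs
Average: $105 / 14 = $7.50/lb

$7.50/lb


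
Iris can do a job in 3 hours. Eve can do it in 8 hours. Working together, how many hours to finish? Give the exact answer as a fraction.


Iris's rate: 1/3 of the job per hour
Eve's rate: 1/8 of the job per hour
Combined rate: 1/3 + 1/8 = 11/24 per hour
Time = 1 / (11/24) = 24/11 hours (≈ 2.18 hours)

24/11 hours
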